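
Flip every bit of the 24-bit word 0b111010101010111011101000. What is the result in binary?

Invert each bit: 111010101010111011101000 → 000101010101000100010111.

0b000101010101000100010111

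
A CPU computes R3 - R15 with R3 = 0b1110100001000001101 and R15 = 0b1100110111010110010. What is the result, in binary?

Subtract column by column in base 2:
  1-0 → 1
  0-1 → 1 (borrow)
  1-0-1 → 0
  1-0 → 1
  0-1 → 1 (borrow)
  0-1-1 → 0 (borrow)
  0-0-1 → 1 (borrow)
  0-1-1 → 0 (borrow)
  0-0-1 → 1 (borrow)
  1-1-1 → 1 (borrow)
  0-1-1 → 0 (borrow)
  0-1-1 → 0 (borrow)
  0-0-1 → 1 (borrow)
  0-1-1 → 0 (borrow)
  1-1-1 → 1 (borrow)
  0-0-1 → 1 (borrow)
  1-0-1 → 0
  1-1 → 0
  1-1 → 0

0b1101001101011011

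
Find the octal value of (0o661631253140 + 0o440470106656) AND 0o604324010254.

0o200320000014

Add column by column in base 8, right to left:
  0+6 = 6
  4+5 = 1 carry 1
  1+6+1 = 0 carry 1
  3+6+1 = 2 carry 1
  5+0+1 = 6
  2+1 = 3
  1+0 = 1
  3+7 = 2 carry 1
  6+4+1 = 3 carry 1
  1+0+1 = 2
  6+4 = 2 carry 1
  6+4+1 = 3 carry 1
  final carry 1
Sum = 0o1322321362016; now AND with 0o604324010254:
  1&0=0, 3&6=2, 2&0=0, 2&4=0, 3&3=3, 2&2=2, 1&4=0, 3&0=0, 6&1=0, 2&0=0, 0&2=0, 1&5=1, 6&4=4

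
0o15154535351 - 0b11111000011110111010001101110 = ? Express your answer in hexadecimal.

0x4aa3467b

0o15154535351 = 0x69b2bae9 in hexadecimal.
0b11111000011110111010001101110 = 0x1f0f746e in hexadecimal.
Subtract column by column in base 16:
  9-e → b (borrow)
  e-6-1 → 7
  a-4 → 6
  b-7 → 4
  2-f → 3 (borrow)
  b-0-1 → a
  9-f → a (borrow)
  6-1-1 → 4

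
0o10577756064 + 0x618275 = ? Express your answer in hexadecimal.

0o10577756064 = 0x45ffdc34 in hexadecimal.
Add column by column in base 16, right to left:
  4+5 = 9
  3+7 = a
  c+2 = e
  d+8 = 5 carry 1
  f+1+1 = 1 carry 1
  f+6+1 = 6 carry 1
  5+0+1 = 6
  4+0 = 4

0x46615ea9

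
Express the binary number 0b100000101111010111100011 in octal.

0o40572743

Group the bits in threes: 100 000 101 111 010 111 100 011 → 40572743.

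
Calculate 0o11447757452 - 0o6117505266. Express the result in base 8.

Subtract column by column in base 8:
  2-6 → 4 (borrow)
  5-6-1 → 6 (borrow)
  4-2-1 → 1
  7-5 → 2
  5-0 → 5
  7-5 → 2
  7-7 → 0
  4-1 → 3
  4-1 → 3
  1-6 → 3 (borrow)
  1-0-1 → 0

0o3330252164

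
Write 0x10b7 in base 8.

Expand each hex digit to 4 bits: 1=0001 0=0000 b=1011 7=0111.
Group the bits in threes: 001 000 010 110 111 → 10267.

0o10267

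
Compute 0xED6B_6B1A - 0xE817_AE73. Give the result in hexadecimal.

Subtract column by column in base 16:
  A-3 → 7
  1-7 → A (borrow)
  B-E-1 → C (borrow)
  6-A-1 → B (borrow)
  B-7-1 → 3
  6-1 → 5
  D-8 → 5
  E-E → 0

0x553BCA7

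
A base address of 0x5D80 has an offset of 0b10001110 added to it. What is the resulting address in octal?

0x5D80 = 0o56600 in octal.
0b10001110 = 0o216 in octal.
Add column by column in base 8, right to left:
  0+6 = 6
  0+1 = 1
  6+2 = 0 carry 1
  6+0+1 = 7
  5+0 = 5

0o57016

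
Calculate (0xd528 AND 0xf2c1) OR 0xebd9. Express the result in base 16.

0xfbd9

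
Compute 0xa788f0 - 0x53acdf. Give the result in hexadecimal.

0x53dc11

Subtract column by column in base 16:
  0-f → 1 (borrow)
  f-d-1 → 1
  8-c → c (borrow)
  8-a-1 → d (borrow)
  7-3-1 → 3
  a-5 → 5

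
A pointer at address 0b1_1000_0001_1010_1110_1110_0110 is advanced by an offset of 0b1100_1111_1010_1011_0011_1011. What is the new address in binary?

Add column by column in base 2, right to left:
  0+1 = 1
  1+1 = 0 carry 1
  1+0+1 = 0 carry 1
  0+1+1 = 0 carry 1
  0+1+1 = 0 carry 1
  1+1+1 = 1 carry 1
  1+0+1 = 0 carry 1
  1+0+1 = 0 carry 1
  0+1+1 = 0 carry 1
  1+1+1 = 1 carry 1
  1+0+1 = 0 carry 1
  1+1+1 = 1 carry 1
  0+0+1 = 1
  1+1 = 0 carry 1
  0+0+1 = 1
  1+1 = 0 carry 1
  1+1+1 = 1 carry 1
  0+1+1 = 0 carry 1
  0+1+1 = 0 carry 1
  0+1+1 = 0 carry 1
  0+0+1 = 1
  0+0 = 0
  0+1 = 1
  1+1 = 0 carry 1
  1+0+1 = 0 carry 1
  final carry 1

0b10010100010101101000100001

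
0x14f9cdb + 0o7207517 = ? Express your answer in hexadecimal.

0x16cac2a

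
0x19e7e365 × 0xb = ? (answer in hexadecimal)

0x11cf6c557

Multiply each base-16 digit by 11, carrying:
  5×11 = 55 → write 7 carry 3
  6×11+3 = 69 → write 5 carry 4
  3×11+4 = 37 → write 5 carry 2
  e×11+2 = 156 → write c carry 9
  7×11+9 = 86 → write 6 carry 5
  e×11+5 = 159 → write f carry 9
  9×11+9 = 108 → write c carry 6
  1×11+6 = 17 → write 1 carry 1
  remaining carry: 1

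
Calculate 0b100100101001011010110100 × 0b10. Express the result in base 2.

Multiply each base-2 digit by 2, carrying:
  0×2 = 0 → write 0
  0×2 = 0 → write 0
  1×2 = 2 → write 0 carry 1
  0×2+1 = 1 → write 1
  1×2 = 2 → write 0 carry 1
  1×2+1 = 3 → write 1 carry 1
  0×2+1 = 1 → write 1
  1×2 = 2 → write 0 carry 1
  0×2+1 = 1 → write 1
  1×2 = 2 → write 0 carry 1
  1×2+1 = 3 → write 1 carry 1
  0×2+1 = 1 → write 1
  1×2 = 2 → write 0 carry 1
  0×2+1 = 1 → write 1
  0×2 = 0 → write 0
  1×2 = 2 → write 0 carry 1
  0×2+1 = 1 → write 1
  1×2 = 2 → write 0 carry 1
  0×2+1 = 1 → write 1
  0×2 = 0 → write 0
  1×2 = 2 → write 0 carry 1
  0×2+1 = 1 → write 1
  0×2 = 0 → write 0
  1×2 = 2 → write 0 carry 1
  remaining carry: 1

0b1001001010010110101101000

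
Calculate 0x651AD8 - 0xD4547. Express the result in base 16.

Subtract column by column in base 16:
  8-7 → 1
  D-4 → 9
  A-5 → 5
  1-4 → D (borrow)
  5-D-1 → 7 (borrow)
  6-0-1 → 5

0x57D591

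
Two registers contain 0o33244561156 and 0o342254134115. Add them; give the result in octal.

0o375520715273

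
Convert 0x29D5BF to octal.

0o12352677

Expand each hex digit to 4 bits: 2=0010 9=1001 D=1101 5=0101 B=1011 F=1111.
Group the bits in threes: 001 010 011 101 010 110 111 111 → 12352677.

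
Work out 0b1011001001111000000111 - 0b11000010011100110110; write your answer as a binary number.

Subtract column by column in base 2:
  1-0 → 1
  1-1 → 0
  1-1 → 0
  0-0 → 0
  0-1 → 1 (borrow)
  0-1-1 → 0 (borrow)
  0-0-1 → 1 (borrow)
  0-0-1 → 1 (borrow)
  0-1-1 → 0 (borrow)
  1-1-1 → 1 (borrow)
  1-1-1 → 1 (borrow)
  1-0-1 → 0
  1-0 → 1
  0-1 → 1 (borrow)
  0-0-1 → 1 (borrow)
  1-0-1 → 0
  0-0 → 0
  0-0 → 0
  1-1 → 0
  1-1 → 0
  0-0 → 0
  1-0 → 1

0b1000000111011011010001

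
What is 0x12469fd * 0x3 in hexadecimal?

Multiply each base-16 digit by 3, carrying:
  d×3 = 39 → write 7 carry 2
  f×3+2 = 47 → write f carry 2
  9×3+2 = 29 → write d carry 1
  6×3+1 = 19 → write 3 carry 1
  4×3+1 = 13 → write d
  2×3 = 6 → write 6
  1×3 = 3 → write 3

0x36d3df7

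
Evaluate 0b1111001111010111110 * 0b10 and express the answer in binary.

Multiply each base-2 digit by 2, carrying:
  0×2 = 0 → write 0
  1×2 = 2 → write 0 carry 1
  1×2+1 = 3 → write 1 carry 1
  1×2+1 = 3 → write 1 carry 1
  1×2+1 = 3 → write 1 carry 1
  1×2+1 = 3 → write 1 carry 1
  0×2+1 = 1 → write 1
  1×2 = 2 → write 0 carry 1
  0×2+1 = 1 → write 1
  1×2 = 2 → write 0 carry 1
  1×2+1 = 3 → write 1 carry 1
  1×2+1 = 3 → write 1 carry 1
  1×2+1 = 3 → write 1 carry 1
  0×2+1 = 1 → write 1
  0×2 = 0 → write 0
  1×2 = 2 → write 0 carry 1
  1×2+1 = 3 → write 1 carry 1
  1×2+1 = 3 → write 1 carry 1
  1×2+1 = 3 → write 1 carry 1
  remaining carry: 1

0b11110011110101111100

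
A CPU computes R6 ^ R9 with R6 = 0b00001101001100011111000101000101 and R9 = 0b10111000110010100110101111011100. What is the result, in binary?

0b10110101111110111001101010011001

XOR bit by bit (1 where the bits differ):
  00001101001100011111000101000101
^ 10111000110010100110101111011100
= 10110101111110111001101010011001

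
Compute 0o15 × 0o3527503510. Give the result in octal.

Multiply each base-8 digit by 13, carrying:
  0×13 = 0 → write 0
  1×13 = 13 → write 5 carry 1
  5×13+1 = 66 → write 2 carry 8
  3×13+8 = 47 → write 7 carry 5
  0×13+5 = 5 → write 5
  5×13 = 65 → write 1 carry 8
  7×13+8 = 99 → write 3 carry 12
  2×13+12 = 38 → write 6 carry 4
  5×13+4 = 69 → write 5 carry 8
  3×13+8 = 47 → write 7 carry 5
  remaining carry: 5

0o57563157250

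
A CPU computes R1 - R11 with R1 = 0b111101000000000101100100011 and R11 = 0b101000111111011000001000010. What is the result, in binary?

0b10100000000101101011100001

Subtract column by column in base 2:
  1-0 → 1
  1-1 → 0
  0-0 → 0
  0-0 → 0
  0-0 → 0
  1-0 → 1
  0-1 → 1 (borrow)
  0-0-1 → 1 (borrow)
  1-0-1 → 0
  1-0 → 1
  0-0 → 0
  1-0 → 1
  0-1 → 1 (borrow)
  0-1-1 → 0 (borrow)
  0-0-1 → 1 (borrow)
  0-1-1 → 0 (borrow)
  0-1-1 → 0 (borrow)
  0-1-1 → 0 (borrow)
  0-1-1 → 0 (borrow)
  0-1-1 → 0 (borrow)
  0-1-1 → 0 (borrow)
  1-0-1 → 0
  0-0 → 0
  1-0 → 1
  1-1 → 0
  1-0 → 1
  1-1 → 0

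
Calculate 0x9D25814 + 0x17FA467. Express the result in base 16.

0xB51FC7B

Add column by column in base 16, right to left:
  4+7 = B
  1+6 = 7
  8+4 = C
  5+A = F
  2+F = 1 carry 1
  D+7+1 = 5 carry 1
  9+1+1 = B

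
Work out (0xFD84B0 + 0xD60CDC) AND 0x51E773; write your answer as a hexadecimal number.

Add column by column in base 16, right to left:
  0+C = C
  B+D = 8 carry 1
  4+C+1 = 1 carry 1
  8+0+1 = 9
  D+6 = 3 carry 1
  F+D+1 = D carry 1
  final carry 1
Sum = 0x1D3918C; now AND with 0x51E773:
  1&0=0, D&5=5, 3&1=1, 9&E=8, 1&7=1, 8&7=0, C&3=0

0x518100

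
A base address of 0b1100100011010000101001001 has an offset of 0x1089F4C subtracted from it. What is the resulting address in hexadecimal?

0x8901FD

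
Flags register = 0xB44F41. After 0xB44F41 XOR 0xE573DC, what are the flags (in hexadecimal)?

XOR each hex digit independently (no carries):
  B^E=5, 4^5=1, 4^7=3, F^3=C, 4^D=9, 1^C=D

0x513C9D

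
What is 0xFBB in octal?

0o7673

Expand each hex digit to 4 bits: F=1111 B=1011 B=1011.
Group the bits in threes: 111 110 111 011 → 7673.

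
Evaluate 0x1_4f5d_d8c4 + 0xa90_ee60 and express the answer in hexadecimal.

Add column by column in base 16, right to left:
  4+0 = 4
  c+6 = 2 carry 1
  8+e+1 = 7 carry 1
  d+e+1 = c carry 1
  d+0+1 = e
  5+9 = e
  f+a = 9 carry 1
  4+0+1 = 5
  1+0 = 1

0x159eec724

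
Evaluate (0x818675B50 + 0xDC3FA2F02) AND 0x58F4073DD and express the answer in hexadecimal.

Add column by column in base 16, right to left:
  0+2 = 2
  5+0 = 5
  B+F = A carry 1
  5+2+1 = 8
  7+A = 1 carry 1
  6+F+1 = 6 carry 1
  8+3+1 = C
  1+C = D
  8+D = 5 carry 1
  final carry 1
Sum = 0x15DC618A52; now AND with 0x58F4073DD:
  1&0=0, 5&5=5, D&8=8, C&F=C, 6&4=4, 1&0=0, 8&7=0, A&3=2, 5&D=5, 2&D=0

0x58C400250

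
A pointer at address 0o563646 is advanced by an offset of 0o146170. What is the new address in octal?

0o732036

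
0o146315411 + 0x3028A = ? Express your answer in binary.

0b1100111001001110110010011

0o146315411 = 0b1100110011001101100001001 in binary.
0x3028A = 0b110000001010001010 in binary.
Add column by column in base 2, right to left:
  1+0 = 1
  0+1 = 1
  0+0 = 0
  1+1 = 0 carry 1
  0+0+1 = 1
  0+0 = 0
  0+0 = 0
  0+1 = 1
  1+0 = 1
  1+1 = 0 carry 1
  0+0+1 = 1
  1+0 = 1
  1+0 = 1
  0+0 = 0
  0+0 = 0
  1+0 = 1
  1+1 = 0 carry 1
  0+1+1 = 0 carry 1
  0+0+1 = 1
  1+0 = 1
  1+0 = 1
  0+0 = 0
  0+0 = 0
  1+0 = 1
  1+0 = 1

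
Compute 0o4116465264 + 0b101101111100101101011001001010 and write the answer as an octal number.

0o11713240376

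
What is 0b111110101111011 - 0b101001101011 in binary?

Subtract column by column in base 2:
  1-1 → 0
  1-1 → 0
  0-0 → 0
  1-1 → 0
  1-0 → 1
  1-1 → 0
  1-1 → 0
  0-0 → 0
  1-0 → 1
  0-1 → 1 (borrow)
  1-0-1 → 0
  1-1 → 0
  1-0 → 1
  1-0 → 1
  1-0 → 1

0b111001100010000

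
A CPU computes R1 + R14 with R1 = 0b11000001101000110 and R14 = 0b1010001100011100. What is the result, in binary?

Add column by column in base 2, right to left:
  0+0 = 0
  1+0 = 1
  1+1 = 0 carry 1
  0+1+1 = 0 carry 1
  0+1+1 = 0 carry 1
  0+0+1 = 1
  1+0 = 1
  0+0 = 0
  1+1 = 0 carry 1
  1+1+1 = 1 carry 1
  0+0+1 = 1
  0+0 = 0
  0+0 = 0
  0+1 = 1
  0+0 = 0
  1+1 = 0 carry 1
  1+0+1 = 0 carry 1
  final carry 1

0b100010011001100010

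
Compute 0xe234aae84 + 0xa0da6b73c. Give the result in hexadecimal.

Add column by column in base 16, right to left:
  4+c = 0 carry 1
  8+3+1 = c
  e+7 = 5 carry 1
  a+b+1 = 6 carry 1
  a+6+1 = 1 carry 1
  4+a+1 = f
  3+d = 0 carry 1
  2+0+1 = 3
  e+a = 8 carry 1
  final carry 1

0x1830f165c0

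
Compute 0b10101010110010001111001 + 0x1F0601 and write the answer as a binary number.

0b11101000110101001111010

0x1F0601 = 0b111110000011000000001 in binary.
Add column by column in base 2, right to left:
  1+1 = 0 carry 1
  0+0+1 = 1
  0+0 = 0
  1+0 = 1
  1+0 = 1
  1+0 = 1
  1+0 = 1
  0+0 = 0
  0+0 = 0
  0+1 = 1
  1+1 = 0 carry 1
  0+0+1 = 1
  0+0 = 0
  1+0 = 1
  1+0 = 1
  0+0 = 0
  1+1 = 0 carry 1
  0+1+1 = 0 carry 1
  1+1+1 = 1 carry 1
  0+1+1 = 0 carry 1
  1+1+1 = 1 carry 1
  0+0+1 = 1
  1+0 = 1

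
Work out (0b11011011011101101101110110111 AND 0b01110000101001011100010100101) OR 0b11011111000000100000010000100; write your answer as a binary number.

0b11011011011101101101110110111 AND 0b01110000101001011100010100101 = 0b01010000001001001100010100101.
Then OR with 0b11011111000000100000010000100.

0b11011111001001101100010100101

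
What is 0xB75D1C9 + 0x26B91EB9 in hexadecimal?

Add column by column in base 16, right to left:
  9+9 = 2 carry 1
  C+B+1 = 8 carry 1
  1+E+1 = 0 carry 1
  D+1+1 = F
  5+9 = E
  7+B = 2 carry 1
  B+6+1 = 2 carry 1
  0+2+1 = 3

0x322EF082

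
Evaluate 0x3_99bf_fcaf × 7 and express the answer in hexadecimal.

Multiply each base-16 digit by 7, carrying:
  f×7 = 105 → write 9 carry 6
  a×7+6 = 76 → write c carry 4
  c×7+4 = 88 → write 8 carry 5
  f×7+5 = 110 → write e carry 6
  f×7+6 = 111 → write f carry 6
  b×7+6 = 83 → write 3 carry 5
  9×7+5 = 68 → write 4 carry 4
  9×7+4 = 67 → write 3 carry 4
  3×7+4 = 25 → write 9 carry 1
  remaining carry: 1

0x19343fe8c9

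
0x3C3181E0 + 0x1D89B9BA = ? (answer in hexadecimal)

0x59BB3B9A

Add column by column in base 16, right to left:
  0+A = A
  E+B = 9 carry 1
  1+9+1 = B
  8+B = 3 carry 1
  1+9+1 = B
  3+8 = B
  C+D = 9 carry 1
  3+1+1 = 5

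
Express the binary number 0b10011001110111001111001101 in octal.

0o231671715

Group the bits in threes: 010 011 001 110 111 001 111 001 101 → 231671715.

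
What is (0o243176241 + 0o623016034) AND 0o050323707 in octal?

0o40200205

Add column by column in base 8, right to left:
  1+4 = 5
  4+3 = 7
  2+0 = 2
  6+6 = 4 carry 1
  7+1+1 = 1 carry 1
  1+0+1 = 2
  3+3 = 6
  4+2 = 6
  2+6 = 0 carry 1
  final carry 1
Sum = 0o1066214275; now AND with 0o050323707:
  1&0=0, 0&0=0, 6&5=4, 6&0=0, 2&3=2, 1&2=0, 4&3=0, 2&7=2, 7&0=0, 5&7=5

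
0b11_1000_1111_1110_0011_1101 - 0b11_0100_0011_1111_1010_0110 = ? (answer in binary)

0b1001011111010010111

Subtract column by column in base 2:
  1-0 → 1
  0-1 → 1 (borrow)
  1-1-1 → 1 (borrow)
  1-0-1 → 0
  1-0 → 1
  1-1 → 0
  0-0 → 0
  0-1 → 1 (borrow)
  0-1-1 → 0 (borrow)
  1-1-1 → 1 (borrow)
  1-1-1 → 1 (borrow)
  1-1-1 → 1 (borrow)
  1-1-1 → 1 (borrow)
  1-1-1 → 1 (borrow)
  1-0-1 → 0
  1-0 → 1
  0-0 → 0
  0-0 → 0
  0-1 → 1 (borrow)
  1-0-1 → 0
  1-1 → 0
  1-1 → 0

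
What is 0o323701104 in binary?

0b11010011111000001001000100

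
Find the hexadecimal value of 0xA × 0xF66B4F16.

0x9A03116DC

Multiply each base-16 digit by 10, carrying:
  6×10 = 60 → write C carry 3
  1×10+3 = 13 → write D
  F×10 = 150 → write 6 carry 9
  4×10+9 = 49 → write 1 carry 3
  B×10+3 = 113 → write 1 carry 7
  6×10+7 = 67 → write 3 carry 4
  6×10+4 = 64 → write 0 carry 4
  F×10+4 = 154 → write A carry 9
  remaining carry: 9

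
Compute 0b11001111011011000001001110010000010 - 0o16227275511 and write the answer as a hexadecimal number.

0x609032139

0b11001111011011000001001110010000010 = 0x67B609C82 in hexadecimal.
0o16227275511 = 0x725D7B49 in hexadecimal.
Subtract column by column in base 16:
  2-9 → 9 (borrow)
  8-4-1 → 3
  C-B → 1
  9-7 → 2
  0-D → 3 (borrow)
  6-5-1 → 0
  B-2 → 9
  7-7 → 0
  6-0 → 6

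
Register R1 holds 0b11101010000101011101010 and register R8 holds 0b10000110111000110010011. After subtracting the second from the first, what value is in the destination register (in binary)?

Subtract column by column in base 2:
  0-1 → 1 (borrow)
  1-1-1 → 1 (borrow)
  0-0-1 → 1 (borrow)
  1-0-1 → 0
  0-1 → 1 (borrow)
  1-0-1 → 0
  1-0 → 1
  1-1 → 0
  0-1 → 1 (borrow)
  1-0-1 → 0
  0-0 → 0
  1-0 → 1
  0-1 → 1 (borrow)
  0-1-1 → 0 (borrow)
  0-1-1 → 0 (borrow)
  0-0-1 → 1 (borrow)
  1-1-1 → 1 (borrow)
  0-1-1 → 0 (borrow)
  1-0-1 → 0
  0-0 → 0
  1-0 → 1
  1-0 → 1
  1-1 → 0

0b1100011001100101010111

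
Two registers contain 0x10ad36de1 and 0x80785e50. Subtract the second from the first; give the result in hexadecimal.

0x8a5b0f91

Subtract column by column in base 16:
  1-0 → 1
  e-5 → 9
  d-e → f (borrow)
  6-5-1 → 0
  3-8 → b (borrow)
  d-7-1 → 5
  a-0 → a
  0-8 → 8 (borrow)
  1-0-1 → 0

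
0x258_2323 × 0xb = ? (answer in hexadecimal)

0x19c98281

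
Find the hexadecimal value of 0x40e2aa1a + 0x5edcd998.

0x9fbf83b2

Add column by column in base 16, right to left:
  a+8 = 2 carry 1
  1+9+1 = b
  a+9 = 3 carry 1
  a+d+1 = 8 carry 1
  2+c+1 = f
  e+d = b carry 1
  0+e+1 = f
  4+5 = 9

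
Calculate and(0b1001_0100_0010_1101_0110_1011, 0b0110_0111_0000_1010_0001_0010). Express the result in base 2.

AND bit by bit (1 only where both bits are 1):
  100101000010110101101011
& 011001110000101000010010
= 000001000000100000000010

0b000001000000100000000010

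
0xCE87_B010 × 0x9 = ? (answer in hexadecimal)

Multiply each base-16 digit by 9, carrying:
  0×9 = 0 → write 0
  1×9 = 9 → write 9
  0×9 = 0 → write 0
  B×9 = 99 → write 3 carry 6
  7×9+6 = 69 → write 5 carry 4
  8×9+4 = 76 → write C carry 4
  E×9+4 = 130 → write 2 carry 8
  C×9+8 = 116 → write 4 carry 7
  remaining carry: 7

0x742C53090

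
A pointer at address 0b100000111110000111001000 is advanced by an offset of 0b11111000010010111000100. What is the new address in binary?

0b1000000000000011110001100

Add column by column in base 2, right to left:
  0+0 = 0
  0+0 = 0
  0+1 = 1
  1+0 = 1
  0+0 = 0
  0+0 = 0
  1+1 = 0 carry 1
  1+1+1 = 1 carry 1
  1+1+1 = 1 carry 1
  0+0+1 = 1
  0+1 = 1
  0+0 = 0
  0+0 = 0
  1+1 = 0 carry 1
  1+0+1 = 0 carry 1
  1+0+1 = 0 carry 1
  1+0+1 = 0 carry 1
  1+0+1 = 0 carry 1
  0+1+1 = 0 carry 1
  0+1+1 = 0 carry 1
  0+1+1 = 0 carry 1
  0+1+1 = 0 carry 1
  0+1+1 = 0 carry 1
  1+0+1 = 0 carry 1
  final carry 1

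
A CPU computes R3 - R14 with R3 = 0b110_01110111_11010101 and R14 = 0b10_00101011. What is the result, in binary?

0b1100111010110101010

Subtract column by column in base 2:
  1-1 → 0
  0-1 → 1 (borrow)
  1-0-1 → 0
  0-1 → 1 (borrow)
  1-0-1 → 0
  0-1 → 1 (borrow)
  1-0-1 → 0
  1-0 → 1
  1-0 → 1
  1-1 → 0
  1-0 → 1
  0-0 → 0
  1-0 → 1
  1-0 → 1
  1-0 → 1
  0-0 → 0
  0-0 → 0
  1-0 → 1
  1-0 → 1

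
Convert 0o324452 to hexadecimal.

Each octal digit is 3 bits: 3=011 2=010 4=100 4=100 5=101 2=010.
Group the bits into nibbles: 0001 1010 1001 0010 1010 → 1A92A.

0x1A92A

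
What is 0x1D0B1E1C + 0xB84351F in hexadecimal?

0x288F533B

Add column by column in base 16, right to left:
  C+F = B carry 1
  1+1+1 = 3
  E+5 = 3 carry 1
  1+3+1 = 5
  B+4 = F
  0+8 = 8
  D+B = 8 carry 1
  1+0+1 = 2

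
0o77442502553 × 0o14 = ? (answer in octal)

Multiply each base-8 digit by 12, carrying:
  3×12 = 36 → write 4 carry 4
  5×12+4 = 64 → write 0 carry 8
  5×12+8 = 68 → write 4 carry 8
  2×12+8 = 32 → write 0 carry 4
  0×12+4 = 4 → write 4
  5×12 = 60 → write 4 carry 7
  2×12+7 = 31 → write 7 carry 3
  4×12+3 = 51 → write 3 carry 6
  4×12+6 = 54 → write 6 carry 6
  7×12+6 = 90 → write 2 carry 11
  7×12+11 = 95 → write 7 carry 11
  remaining carry: 13

0o1372637440404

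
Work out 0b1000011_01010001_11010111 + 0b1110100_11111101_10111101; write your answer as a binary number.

Add column by column in base 2, right to left:
  1+1 = 0 carry 1
  1+0+1 = 0 carry 1
  1+1+1 = 1 carry 1
  0+1+1 = 0 carry 1
  1+1+1 = 1 carry 1
  0+1+1 = 0 carry 1
  1+0+1 = 0 carry 1
  1+1+1 = 1 carry 1
  1+1+1 = 1 carry 1
  0+0+1 = 1
  0+1 = 1
  0+1 = 1
  1+1 = 0 carry 1
  0+1+1 = 0 carry 1
  1+1+1 = 1 carry 1
  0+1+1 = 0 carry 1
  1+0+1 = 0 carry 1
  1+0+1 = 0 carry 1
  0+1+1 = 0 carry 1
  0+0+1 = 1
  0+1 = 1
  0+1 = 1
  1+1 = 0 carry 1
  final carry 1

0b101110000100111110010100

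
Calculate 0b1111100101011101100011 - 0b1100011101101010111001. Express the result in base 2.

0b11000111110010101010

Subtract column by column in base 2:
  1-1 → 0
  1-0 → 1
  0-0 → 0
  0-1 → 1 (borrow)
  0-1-1 → 0 (borrow)
  1-1-1 → 1 (borrow)
  1-0-1 → 0
  0-1 → 1 (borrow)
  1-0-1 → 0
  1-1 → 0
  1-0 → 1
  0-1 → 1 (borrow)
  1-1-1 → 1 (borrow)
  0-0-1 → 1 (borrow)
  1-1-1 → 1 (borrow)
  0-1-1 → 0 (borrow)
  0-1-1 → 0 (borrow)
  1-0-1 → 0
  1-0 → 1
  1-0 → 1
  1-1 → 0
  1-1 → 0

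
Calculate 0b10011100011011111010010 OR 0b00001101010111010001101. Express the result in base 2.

OR bit by bit (1 where either bit is 1):
  10011100011011111010010
| 00001101010111010001101
= 10011101011111111011111

0b10011101011111111011111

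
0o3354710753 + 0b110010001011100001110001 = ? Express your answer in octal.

0o3437045134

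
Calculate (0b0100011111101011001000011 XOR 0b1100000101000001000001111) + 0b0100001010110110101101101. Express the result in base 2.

First 0b0100011111101011001000011 XOR 0b1100000101000001000001111 = 0b1000011010101010001001100.
Add column by column in base 2, right to left:
  0+1 = 1
  0+0 = 0
  1+1 = 0 carry 1
  1+1+1 = 1 carry 1
  0+0+1 = 1
  0+1 = 1
  1+1 = 0 carry 1
  0+0+1 = 1
  0+1 = 1
  0+0 = 0
  1+1 = 0 carry 1
  0+1+1 = 0 carry 1
  1+0+1 = 0 carry 1
  0+1+1 = 0 carry 1
  1+1+1 = 1 carry 1
  0+0+1 = 1
  1+1 = 0 carry 1
  0+0+1 = 1
  1+1 = 0 carry 1
  1+0+1 = 0 carry 1
  0+0+1 = 1
  0+0 = 0
  0+0 = 0
  0+1 = 1
  1+0 = 1

0b1100100101100000110111001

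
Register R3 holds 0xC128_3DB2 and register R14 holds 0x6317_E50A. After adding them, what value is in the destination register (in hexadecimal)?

0x1244022BC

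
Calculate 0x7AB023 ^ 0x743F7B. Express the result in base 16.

0x0E8F58

XOR each hex digit independently (no carries):
  7^7=0, A^4=E, B^3=8, 0^F=F, 2^7=5, 3^B=8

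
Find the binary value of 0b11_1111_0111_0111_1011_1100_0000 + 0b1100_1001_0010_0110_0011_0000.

0b100110000001010000111110000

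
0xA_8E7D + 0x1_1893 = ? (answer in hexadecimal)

Add column by column in base 16, right to left:
  D+3 = 0 carry 1
  7+9+1 = 1 carry 1
  E+8+1 = 7 carry 1
  8+1+1 = A
  A+1 = B

0xBA710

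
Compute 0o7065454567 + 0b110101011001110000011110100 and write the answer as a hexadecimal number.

0o7065454567 = 0x38d65977 in hexadecimal.
0b110101011001110000011110100 = 0x6ace0f4 in hexadecimal.
Add column by column in base 16, right to left:
  7+4 = b
  7+f = 6 carry 1
  9+0+1 = a
  5+e = 3 carry 1
  6+c+1 = 3 carry 1
  d+a+1 = 8 carry 1
  8+6+1 = f
  3+0 = 3

0x3f833a6b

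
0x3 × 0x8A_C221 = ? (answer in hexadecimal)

Multiply each base-16 digit by 3, carrying:
  1×3 = 3 → write 3
  2×3 = 6 → write 6
  2×3 = 6 → write 6
  C×3 = 36 → write 4 carry 2
  A×3+2 = 32 → write 0 carry 2
  8×3+2 = 26 → write A carry 1
  remaining carry: 1

0x1A04663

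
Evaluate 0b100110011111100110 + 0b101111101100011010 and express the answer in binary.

0b1010110001100000000

Add column by column in base 2, right to left:
  0+0 = 0
  1+1 = 0 carry 1
  1+0+1 = 0 carry 1
  0+1+1 = 0 carry 1
  0+1+1 = 0 carry 1
  1+0+1 = 0 carry 1
  1+0+1 = 0 carry 1
  1+0+1 = 0 carry 1
  1+1+1 = 1 carry 1
  1+1+1 = 1 carry 1
  1+0+1 = 0 carry 1
  0+1+1 = 0 carry 1
  0+1+1 = 0 carry 1
  1+1+1 = 1 carry 1
  1+1+1 = 1 carry 1
  0+1+1 = 0 carry 1
  0+0+1 = 1
  1+1 = 0 carry 1
  final carry 1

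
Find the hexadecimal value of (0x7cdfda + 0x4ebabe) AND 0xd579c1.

0xc11880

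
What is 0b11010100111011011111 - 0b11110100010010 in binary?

Subtract column by column in base 2:
  1-0 → 1
  1-1 → 0
  1-0 → 1
  1-0 → 1
  1-1 → 0
  0-0 → 0
  1-0 → 1
  1-0 → 1
  0-1 → 1 (borrow)
  1-0-1 → 0
  1-1 → 0
  1-1 → 0
  0-1 → 1 (borrow)
  0-1-1 → 0 (borrow)
  1-0-1 → 0
  0-0 → 0
  1-0 → 1
  0-0 → 0
  1-0 → 1
  1-0 → 1

0b11010001000111001101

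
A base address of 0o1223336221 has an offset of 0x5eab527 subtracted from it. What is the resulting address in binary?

0b100011000110000011101101010

0o1223336221 = 0b1010010011011011110010010001 in binary.
0x5eab527 = 0b101111010101011010100100111 in binary.
Subtract column by column in base 2:
  1-1 → 0
  0-1 → 1 (borrow)
  0-1-1 → 0 (borrow)
  0-0-1 → 1 (borrow)
  1-0-1 → 0
  0-1 → 1 (borrow)
  0-0-1 → 1 (borrow)
  1-0-1 → 0
  0-1 → 1 (borrow)
  0-0-1 → 1 (borrow)
  1-1-1 → 1 (borrow)
  1-0-1 → 0
  1-1 → 0
  1-1 → 0
  0-0 → 0
  1-1 → 0
  1-0 → 1
  0-1 → 1 (borrow)
  1-0-1 → 0
  1-1 → 0
  0-0 → 0
  0-1 → 1 (borrow)
  1-1-1 → 1 (borrow)
  0-1-1 → 0 (borrow)
  0-1-1 → 0 (borrow)
  1-0-1 → 0
  0-1 → 1 (borrow)
  1-0-1 → 0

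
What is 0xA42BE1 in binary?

0b101001000010101111100001

Expand each hex digit to 4 bits: A=1010 4=0100 2=0010 B=1011 E=1110 1=0001.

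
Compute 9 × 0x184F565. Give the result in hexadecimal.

Multiply each base-16 digit by 9, carrying:
  5×9 = 45 → write D carry 2
  6×9+2 = 56 → write 8 carry 3
  5×9+3 = 48 → write 0 carry 3
  F×9+3 = 138 → write A carry 8
  4×9+8 = 44 → write C carry 2
  8×9+2 = 74 → write A carry 4
  1×9+4 = 13 → write D

0xDACA08D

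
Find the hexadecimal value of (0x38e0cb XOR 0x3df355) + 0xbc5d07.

0xc170a5

First 0x38e0cb XOR 0x3df355 = 0x05139e.
Add column by column in base 16, right to left:
  e+7 = 5 carry 1
  9+0+1 = a
  3+d = 0 carry 1
  1+5+1 = 7
  5+c = 1 carry 1
  0+b+1 = c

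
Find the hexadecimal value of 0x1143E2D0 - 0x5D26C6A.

0xB717666

Subtract column by column in base 16:
  0-A → 6 (borrow)
  D-6-1 → 6
  2-C → 6 (borrow)
  E-6-1 → 7
  3-2 → 1
  4-D → 7 (borrow)
  1-5-1 → B (borrow)
  1-0-1 → 0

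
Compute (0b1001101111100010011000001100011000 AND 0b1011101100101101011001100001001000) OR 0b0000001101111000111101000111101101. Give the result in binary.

0b1001101101111000111101000111101101

0b1001101111100010011000001100011000 AND 0b1011101100101101011001100001001000 = 0b1001101100100000011000000000001000.
Then OR with 0b0000001101111000111101000111101101.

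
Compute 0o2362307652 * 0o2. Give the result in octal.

0o4744617524

Multiply each base-8 digit by 2, carrying:
  2×2 = 4 → write 4
  5×2 = 10 → write 2 carry 1
  6×2+1 = 13 → write 5 carry 1
  7×2+1 = 15 → write 7 carry 1
  0×2+1 = 1 → write 1
  3×2 = 6 → write 6
  2×2 = 4 → write 4
  6×2 = 12 → write 4 carry 1
  3×2+1 = 7 → write 7
  2×2 = 4 → write 4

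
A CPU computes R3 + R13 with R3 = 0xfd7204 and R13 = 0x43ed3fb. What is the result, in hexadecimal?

0x53c45ff

Add column by column in base 16, right to left:
  4+b = f
  0+f = f
  2+3 = 5
  7+d = 4 carry 1
  d+e+1 = c carry 1
  f+3+1 = 3 carry 1
  0+4+1 = 5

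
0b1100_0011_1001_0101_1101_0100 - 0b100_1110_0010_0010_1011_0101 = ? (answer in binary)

0b11101010111001100011111

Subtract column by column in base 2:
  0-1 → 1 (borrow)
  0-0-1 → 1 (borrow)
  1-1-1 → 1 (borrow)
  0-0-1 → 1 (borrow)
  1-1-1 → 1 (borrow)
  0-1-1 → 0 (borrow)
  1-0-1 → 0
  1-1 → 0
  1-0 → 1
  0-1 → 1 (borrow)
  1-0-1 → 0
  0-0 → 0
  1-0 → 1
  0-1 → 1 (borrow)
  0-0-1 → 1 (borrow)
  1-0-1 → 0
  1-0 → 1
  1-1 → 0
  0-1 → 1 (borrow)
  0-1-1 → 0 (borrow)
  0-0-1 → 1 (borrow)
  0-0-1 → 1 (borrow)
  1-1-1 → 1 (borrow)
  1-0-1 → 0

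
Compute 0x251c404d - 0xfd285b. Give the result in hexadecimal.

Subtract column by column in base 16:
  d-b → 2
  4-5 → f (borrow)
  0-8-1 → 7 (borrow)
  4-2-1 → 1
  c-d → f (borrow)
  1-f-1 → 1 (borrow)
  5-0-1 → 4
  2-0 → 2

0x241f17f2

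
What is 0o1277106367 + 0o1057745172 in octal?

0o2357053561

Add column by column in base 8, right to left:
  7+2 = 1 carry 1
  6+7+1 = 6 carry 1
  3+1+1 = 5
  6+5 = 3 carry 1
  0+4+1 = 5
  1+7 = 0 carry 1
  7+7+1 = 7 carry 1
  7+5+1 = 5 carry 1
  2+0+1 = 3
  1+1 = 2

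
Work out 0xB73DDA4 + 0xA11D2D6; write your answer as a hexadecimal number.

Add column by column in base 16, right to left:
  4+6 = A
  A+D = 7 carry 1
  D+2+1 = 0 carry 1
  D+D+1 = B carry 1
  3+1+1 = 5
  7+1 = 8
  B+A = 5 carry 1
  final carry 1

0x1585B07A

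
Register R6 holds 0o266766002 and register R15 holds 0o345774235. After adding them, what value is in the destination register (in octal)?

Add column by column in base 8, right to left:
  2+5 = 7
  0+3 = 3
  0+2 = 2
  6+4 = 2 carry 1
  6+7+1 = 6 carry 1
  7+7+1 = 7 carry 1
  6+5+1 = 4 carry 1
  6+4+1 = 3 carry 1
  2+3+1 = 6

0o634762237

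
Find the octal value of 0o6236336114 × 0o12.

Multiply each base-8 digit by 10, carrying:
  4×10 = 40 → write 0 carry 5
  1×10+5 = 15 → write 7 carry 1
  1×10+1 = 11 → write 3 carry 1
  6×10+1 = 61 → write 5 carry 7
  3×10+7 = 37 → write 5 carry 4
  3×10+4 = 34 → write 2 carry 4
  6×10+4 = 64 → write 0 carry 8
  3×10+8 = 38 → write 6 carry 4
  2×10+4 = 24 → write 0 carry 3
  6×10+3 = 63 → write 7 carry 7
  remaining carry: 7

0o77060255370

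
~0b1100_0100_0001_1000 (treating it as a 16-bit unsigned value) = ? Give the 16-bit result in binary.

Invert each bit: 1100010000011000 → 0011101111100111.

0b0011101111100111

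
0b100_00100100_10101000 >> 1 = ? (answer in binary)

0b100001001001010100

Right shift by 1: drop the 1 least-significant bit.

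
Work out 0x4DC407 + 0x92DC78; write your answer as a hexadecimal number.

Add column by column in base 16, right to left:
  7+8 = F
  0+7 = 7
  4+C = 0 carry 1
  C+D+1 = A carry 1
  D+2+1 = 0 carry 1
  4+9+1 = E

0xE0A07F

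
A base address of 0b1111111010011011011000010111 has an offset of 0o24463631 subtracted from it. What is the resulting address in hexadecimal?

0b1111111010011011011000010111 = 0xfe9b617 in hexadecimal.
0o24463631 = 0x526799 in hexadecimal.
Subtract column by column in base 16:
  7-9 → e (borrow)
  1-9-1 → 7 (borrow)
  6-7-1 → e (borrow)
  b-6-1 → 4
  9-2 → 7
  e-5 → 9
  f-0 → f

0xf974e7e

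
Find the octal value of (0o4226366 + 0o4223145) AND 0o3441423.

0o441423

Add column by column in base 8, right to left:
  6+5 = 3 carry 1
  6+4+1 = 3 carry 1
  3+1+1 = 5
  6+3 = 1 carry 1
  2+2+1 = 5
  2+2 = 4
  4+4 = 0 carry 1
  final carry 1
Sum = 0o10451533; now AND with 0o3441423:
  1&0=0, 0&3=0, 4&4=4, 5&4=4, 1&1=1, 5&4=4, 3&2=2, 3&3=3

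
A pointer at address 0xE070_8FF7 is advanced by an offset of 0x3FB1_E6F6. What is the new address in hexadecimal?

0x1202276ED

Add column by column in base 16, right to left:
  7+6 = D
  F+F = E carry 1
  F+6+1 = 6 carry 1
  8+E+1 = 7 carry 1
  0+1+1 = 2
  7+B = 2 carry 1
  0+F+1 = 0 carry 1
  E+3+1 = 2 carry 1
  final carry 1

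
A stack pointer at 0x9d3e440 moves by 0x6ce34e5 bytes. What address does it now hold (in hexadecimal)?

0x10a21925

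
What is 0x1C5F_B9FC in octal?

0o3427734774

Expand each hex digit to 4 bits: 1=0001 C=1100 5=0101 F=1111 B=1011 9=1001 F=1111 C=1100.
Group the bits in threes: 011 100 010 111 111 011 100 111 111 100 → 3427734774.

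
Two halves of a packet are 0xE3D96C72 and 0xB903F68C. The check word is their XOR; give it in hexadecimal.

XOR each hex digit independently (no carries):
  E^B=5, 3^9=A, D^0=D, 9^3=A, 6^F=9, C^6=A, 7^8=F, 2^C=E

0x5ADA9AFE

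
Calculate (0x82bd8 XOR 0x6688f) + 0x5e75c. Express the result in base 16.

0x142ab3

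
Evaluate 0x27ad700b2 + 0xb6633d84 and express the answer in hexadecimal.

Add column by column in base 16, right to left:
  2+4 = 6
  b+8 = 3 carry 1
  0+d+1 = e
  0+3 = 3
  7+3 = a
  d+6 = 3 carry 1
  a+6+1 = 1 carry 1
  7+b+1 = 3 carry 1
  2+0+1 = 3

0x3313a3e36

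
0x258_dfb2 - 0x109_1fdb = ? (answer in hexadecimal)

Subtract column by column in base 16:
  2-b → 7 (borrow)
  b-d-1 → d (borrow)
  f-f-1 → f (borrow)
  d-1-1 → b
  8-9 → f (borrow)
  5-0-1 → 4
  2-1 → 1

0x14fbfd7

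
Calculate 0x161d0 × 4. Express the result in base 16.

0x58740

Multiply each base-16 digit by 4, carrying:
  0×4 = 0 → write 0
  d×4 = 52 → write 4 carry 3
  1×4+3 = 7 → write 7
  6×4 = 24 → write 8 carry 1
  1×4+1 = 5 → write 5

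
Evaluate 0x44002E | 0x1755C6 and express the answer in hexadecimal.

0x5755EE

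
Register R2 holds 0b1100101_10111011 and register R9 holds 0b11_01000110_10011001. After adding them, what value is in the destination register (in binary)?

0b111010110001010100

Add column by column in base 2, right to left:
  1+1 = 0 carry 1
  1+0+1 = 0 carry 1
  0+0+1 = 1
  1+1 = 0 carry 1
  1+1+1 = 1 carry 1
  1+0+1 = 0 carry 1
  0+0+1 = 1
  1+1 = 0 carry 1
  1+0+1 = 0 carry 1
  0+1+1 = 0 carry 1
  1+1+1 = 1 carry 1
  0+0+1 = 1
  0+0 = 0
  1+0 = 1
  1+1 = 0 carry 1
  0+0+1 = 1
  0+1 = 1
  0+1 = 1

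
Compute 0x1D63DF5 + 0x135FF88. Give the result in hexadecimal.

Add column by column in base 16, right to left:
  5+8 = D
  F+8 = 7 carry 1
  D+F+1 = D carry 1
  3+F+1 = 3 carry 1
  6+5+1 = C
  D+3 = 0 carry 1
  1+1+1 = 3

0x30C3D7D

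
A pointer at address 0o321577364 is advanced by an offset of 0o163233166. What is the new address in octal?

0o505032552

Add column by column in base 8, right to left:
  4+6 = 2 carry 1
  6+6+1 = 5 carry 1
  3+1+1 = 5
  7+3 = 2 carry 1
  7+3+1 = 3 carry 1
  5+2+1 = 0 carry 1
  1+3+1 = 5
  2+6 = 0 carry 1
  3+1+1 = 5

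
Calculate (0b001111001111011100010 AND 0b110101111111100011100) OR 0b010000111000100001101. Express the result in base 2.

0b10101111111100001101

0b001111001111011100010 AND 0b110101111111100011100 = 0b000101001111000000000.
Then OR with 0b010000111000100001101.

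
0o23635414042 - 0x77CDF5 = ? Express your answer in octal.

0o23577445055

0x77CDF5 = 0o35746765 in octal.
Subtract column by column in base 8:
  2-5 → 5 (borrow)
  4-6-1 → 5 (borrow)
  0-7-1 → 0 (borrow)
  4-6-1 → 5 (borrow)
  1-4-1 → 4 (borrow)
  4-7-1 → 4 (borrow)
  5-5-1 → 7 (borrow)
  3-3-1 → 7 (borrow)
  6-0-1 → 5
  3-0 → 3
  2-0 → 2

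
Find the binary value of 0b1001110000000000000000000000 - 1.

The trailing 22 digits are 0, so subtracting 1 borrows through: they become 1 and the next digit up decrements.

0b1001101111111111111111111111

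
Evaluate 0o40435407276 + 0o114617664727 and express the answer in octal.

0o155255274225

Add column by column in base 8, right to left:
  6+7 = 5 carry 1
  7+2+1 = 2 carry 1
  2+7+1 = 2 carry 1
  7+4+1 = 4 carry 1
  0+6+1 = 7
  4+6 = 2 carry 1
  5+7+1 = 5 carry 1
  3+1+1 = 5
  4+6 = 2 carry 1
  0+4+1 = 5
  4+1 = 5
  0+1 = 1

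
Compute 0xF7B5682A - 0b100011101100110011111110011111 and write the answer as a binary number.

0b11010100000000100010100010001011

0xF7B5682A = 0b11110111101101010110100000101010 in binary.
Subtract column by column in base 2:
  0-1 → 1 (borrow)
  1-1-1 → 1 (borrow)
  0-1-1 → 0 (borrow)
  1-1-1 → 1 (borrow)
  0-1-1 → 0 (borrow)
  1-0-1 → 0
  0-0 → 0
  0-1 → 1 (borrow)
  0-1-1 → 0 (borrow)
  0-1-1 → 0 (borrow)
  0-1-1 → 0 (borrow)
  1-1-1 → 1 (borrow)
  0-1-1 → 0 (borrow)
  1-1-1 → 1 (borrow)
  1-0-1 → 0
  0-0 → 0
  1-1 → 0
  0-1 → 1 (borrow)
  1-0-1 → 0
  0-0 → 0
  1-1 → 0
  1-1 → 0
  0-0 → 0
  1-1 → 0
  1-1 → 0
  1-1 → 0
  1-0 → 1
  0-0 → 0
  1-0 → 1
  1-1 → 0
  1-0 → 1
  1-0 → 1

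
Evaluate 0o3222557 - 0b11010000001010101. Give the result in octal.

0b11010000001010101 = 0o320125 in octal.
Subtract column by column in base 8:
  7-5 → 2
  5-2 → 3
  5-1 → 4
  2-0 → 2
  2-2 → 0
  2-3 → 7 (borrow)
  3-0-1 → 2

0o2702432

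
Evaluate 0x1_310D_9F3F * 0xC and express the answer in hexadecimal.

0xE4CA376F4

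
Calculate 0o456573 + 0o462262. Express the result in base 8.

0o1141055

Add column by column in base 8, right to left:
  3+2 = 5
  7+6 = 5 carry 1
  5+2+1 = 0 carry 1
  6+2+1 = 1 carry 1
  5+6+1 = 4 carry 1
  4+4+1 = 1 carry 1
  final carry 1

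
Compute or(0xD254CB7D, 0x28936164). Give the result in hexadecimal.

OR each hex digit independently (no carries):
  D|2=F, 2|8=A, 5|9=D, 4|3=7, C|6=E, B|1=B, 7|6=7, D|4=D

0xFAD7EB7D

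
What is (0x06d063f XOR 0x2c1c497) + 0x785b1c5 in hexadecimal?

First 0x06d063f XOR 0x2c1c497 = 0x2acc2a8.
Add column by column in base 16, right to left:
  8+5 = d
  a+c = 6 carry 1
  2+1+1 = 4
  c+b = 7 carry 1
  c+5+1 = 2 carry 1
  a+8+1 = 3 carry 1
  2+7+1 = a

0xa32746d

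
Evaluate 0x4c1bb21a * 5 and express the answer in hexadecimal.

Multiply each base-16 digit by 5, carrying:
  a×5 = 50 → write 2 carry 3
  1×5+3 = 8 → write 8
  2×5 = 10 → write a
  b×5 = 55 → write 7 carry 3
  b×5+3 = 58 → write a carry 3
  1×5+3 = 8 → write 8
  c×5 = 60 → write c carry 3
  4×5+3 = 23 → write 7 carry 1
  remaining carry: 1

0x17c8a7a82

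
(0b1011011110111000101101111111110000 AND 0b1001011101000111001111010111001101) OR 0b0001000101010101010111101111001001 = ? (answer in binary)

0b1011011110111000101101111111110000 AND 0b1001011101000111001111010111001101 = 0b1001011100000000001101010111000000.
Then OR with 0b0001000101010101010111101111001001.

0b1001011101010101011111111111001001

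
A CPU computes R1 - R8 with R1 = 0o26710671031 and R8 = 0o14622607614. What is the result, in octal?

Subtract column by column in base 8:
  1-4 → 5 (borrow)
  3-1-1 → 1
  0-6 → 2 (borrow)
  1-7-1 → 1 (borrow)
  7-0-1 → 6
  6-6 → 0
  0-2 → 6 (borrow)
  1-2-1 → 6 (borrow)
  7-6-1 → 0
  6-4 → 2
  2-1 → 1

0o12066061215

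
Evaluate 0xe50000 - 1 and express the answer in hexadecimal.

The trailing 4 digits are 0, so subtracting 1 borrows through: they become F and the next digit up decrements.

0xe4ffff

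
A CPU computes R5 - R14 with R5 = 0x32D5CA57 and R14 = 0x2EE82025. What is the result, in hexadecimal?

0x3EDAA32

Subtract column by column in base 16:
  7-5 → 2
  5-2 → 3
  A-0 → A
  C-2 → A
  5-8 → D (borrow)
  D-E-1 → E (borrow)
  2-E-1 → 3 (borrow)
  3-2-1 → 0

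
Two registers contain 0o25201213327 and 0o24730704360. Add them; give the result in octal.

0o52132117707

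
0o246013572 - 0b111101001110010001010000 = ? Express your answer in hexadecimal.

0x1A3332A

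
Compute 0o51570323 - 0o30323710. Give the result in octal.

0o21244413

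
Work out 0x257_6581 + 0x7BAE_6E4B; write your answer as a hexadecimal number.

Add column by column in base 16, right to left:
  1+B = C
  8+4 = C
  5+E = 3 carry 1
  6+6+1 = D
  7+E = 5 carry 1
  5+A+1 = 0 carry 1
  2+B+1 = E
  0+7 = 7

0x7E05D3CC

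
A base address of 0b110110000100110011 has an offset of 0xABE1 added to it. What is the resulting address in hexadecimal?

0b110110000100110011 = 0x36133 in hexadecimal.
Add column by column in base 16, right to left:
  3+1 = 4
  3+E = 1 carry 1
  1+B+1 = D
  6+A = 0 carry 1
  3+0+1 = 4

0x40D14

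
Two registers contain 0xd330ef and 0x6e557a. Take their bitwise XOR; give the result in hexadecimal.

0xbd6595

XOR each hex digit independently (no carries):
  d^6=b, 3^e=d, 3^5=6, 0^5=5, e^7=9, f^a=5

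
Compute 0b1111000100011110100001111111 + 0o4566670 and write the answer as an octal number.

0o1711153067

0b1111000100011110100001111111 = 0o1704364177 in octal.
Add column by column in base 8, right to left:
  7+0 = 7
  7+7 = 6 carry 1
  1+6+1 = 0 carry 1
  4+6+1 = 3 carry 1
  6+6+1 = 5 carry 1
  3+5+1 = 1 carry 1
  4+4+1 = 1 carry 1
  0+0+1 = 1
  7+0 = 7
  1+0 = 1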